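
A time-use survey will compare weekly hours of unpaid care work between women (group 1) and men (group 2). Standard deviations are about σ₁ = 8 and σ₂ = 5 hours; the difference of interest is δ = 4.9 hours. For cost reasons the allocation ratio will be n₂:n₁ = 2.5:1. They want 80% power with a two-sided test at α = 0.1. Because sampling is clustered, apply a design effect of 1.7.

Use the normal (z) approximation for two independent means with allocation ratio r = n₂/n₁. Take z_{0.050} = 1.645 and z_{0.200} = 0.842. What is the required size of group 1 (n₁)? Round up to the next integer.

n₁ = (z_{α/2} + z_β)² · (σ₁² + σ₂²/r) / δ²
   = (1.645 + 0.842)² · (8² + 5²/2.5) / 4.9²
   = 6.1852 · (64 + 10) / 24.01
   = 6.1852 · 74 / 24.01
   = 19.06
Design effect: 1.7 × 19.06 = 32.41.
Round up → n₁ = 33; n₂ = r·n₁ = 2.5 × 33 = 83.

n₁ = 33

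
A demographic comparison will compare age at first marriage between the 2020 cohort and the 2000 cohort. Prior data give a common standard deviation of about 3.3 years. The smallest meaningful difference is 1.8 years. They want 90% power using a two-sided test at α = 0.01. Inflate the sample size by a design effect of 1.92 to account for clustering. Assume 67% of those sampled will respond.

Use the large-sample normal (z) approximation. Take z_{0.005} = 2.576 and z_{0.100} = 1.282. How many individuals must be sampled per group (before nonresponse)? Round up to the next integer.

n = 287 per group

n = (z_{α/2} + z_β)² · (σ₁² + σ₂²) / δ²
  = (2.576 + 1.282)² · (2·3.3² = 21.78) / 1.8²
  = 14.8842 · 21.78 / 3.24
  = 100.05
Design effect: 1.92 × 100.05 = 192.10.
Adjust for 67% response: 192.10 / 0.67 = 286.72.
Round up → n = 287 per group.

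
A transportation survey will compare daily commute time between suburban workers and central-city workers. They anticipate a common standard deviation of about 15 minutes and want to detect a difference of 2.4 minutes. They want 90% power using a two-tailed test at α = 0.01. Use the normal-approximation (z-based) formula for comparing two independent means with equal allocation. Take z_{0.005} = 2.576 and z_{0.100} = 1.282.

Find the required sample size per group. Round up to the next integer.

n = 1163 per group

n = (z_{α/2} + z_β)² · (σ₁² + σ₂²) / δ²
  = (2.576 + 1.282)² · (2·15² = 450) / 2.4²
  = 14.8842 · 450 / 5.76
  = 1162.83
Round up → n = 1163 per group.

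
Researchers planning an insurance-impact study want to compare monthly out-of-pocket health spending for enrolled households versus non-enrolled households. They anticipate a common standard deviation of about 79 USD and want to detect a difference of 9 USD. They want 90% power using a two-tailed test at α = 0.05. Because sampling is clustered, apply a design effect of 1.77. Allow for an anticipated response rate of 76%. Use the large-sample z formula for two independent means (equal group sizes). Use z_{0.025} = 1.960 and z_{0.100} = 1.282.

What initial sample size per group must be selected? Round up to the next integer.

n = (z_{α/2} + z_β)² · (σ₁² + σ₂²) / δ²
  = (1.960 + 1.282)² · (2·79² = 12482) / 9²
  = 10.5106 · 12482 / 81
  = 1619.66
Design effect: 1.77 × 1619.66 = 2866.81.
Adjust for 76% response: 2866.81 / 0.76 = 3772.11.
Round up → n = 3773 per group.

n = 3773 per group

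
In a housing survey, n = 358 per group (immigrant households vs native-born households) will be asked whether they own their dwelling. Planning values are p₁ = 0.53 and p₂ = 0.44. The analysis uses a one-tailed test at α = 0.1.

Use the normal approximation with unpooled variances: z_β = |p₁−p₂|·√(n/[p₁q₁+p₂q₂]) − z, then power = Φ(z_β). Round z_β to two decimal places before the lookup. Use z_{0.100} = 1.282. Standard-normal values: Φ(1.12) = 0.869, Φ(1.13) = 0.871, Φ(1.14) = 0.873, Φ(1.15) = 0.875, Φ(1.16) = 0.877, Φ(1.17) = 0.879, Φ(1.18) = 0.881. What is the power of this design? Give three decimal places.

z_β = |p₁−p₂|·√(n/[p₁q₁+p₂q₂]) − z_α
    = 0.09 · √(358/0.4955) − 1.282
    = 0.09 · 26.8794 − 1.282
    = 2.4191 − 1.282 = 1.1371 → 1.14
Power = Φ(1.14) = 0.873.

Power ≈ 0.873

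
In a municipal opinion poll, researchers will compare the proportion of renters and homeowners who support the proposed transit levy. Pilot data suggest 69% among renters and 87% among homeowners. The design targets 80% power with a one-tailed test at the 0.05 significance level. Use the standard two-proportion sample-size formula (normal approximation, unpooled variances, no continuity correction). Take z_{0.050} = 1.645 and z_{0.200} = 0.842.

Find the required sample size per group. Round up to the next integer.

n = (z_α + z_β)² · [p₁(1−p₁) + p₂(1−p₂)] / (p₁ − p₂)²
  = (1.645 + 0.842)² · (0.69·0.31 + 0.87·0.13) / (-0.18)²
  = (2.487)² · (0.2139 + 0.1131) / 0.0324
  = 6.1852 · 0.3270 / 0.0324
  = 62.42
Round up → n = 63 per group.

n = 63 per group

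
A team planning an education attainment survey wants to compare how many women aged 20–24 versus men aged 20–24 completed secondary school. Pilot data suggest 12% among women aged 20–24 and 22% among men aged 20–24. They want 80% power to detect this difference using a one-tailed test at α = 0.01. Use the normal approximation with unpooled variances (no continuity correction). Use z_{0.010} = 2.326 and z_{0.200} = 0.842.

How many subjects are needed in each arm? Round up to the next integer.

n = 279 per group

n = (z_α + z_β)² · [p₁(1−p₁) + p₂(1−p₂)] / (p₁ − p₂)²
  = (2.326 + 0.842)² · (0.12·0.88 + 0.22·0.78) / (-0.10)²
  = (3.168)² · (0.1056 + 0.1716) / 0.0100
  = 10.0362 · 0.2772 / 0.0100
  = 278.20
Round up → n = 279 per group.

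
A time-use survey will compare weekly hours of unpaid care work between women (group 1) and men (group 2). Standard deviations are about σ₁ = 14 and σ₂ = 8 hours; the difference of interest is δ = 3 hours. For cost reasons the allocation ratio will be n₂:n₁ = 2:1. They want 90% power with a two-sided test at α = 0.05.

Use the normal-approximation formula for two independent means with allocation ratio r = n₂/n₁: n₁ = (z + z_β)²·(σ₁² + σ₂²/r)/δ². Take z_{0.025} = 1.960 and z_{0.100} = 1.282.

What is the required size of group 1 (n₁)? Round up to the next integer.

n₁ = (z_{α/2} + z_β)² · (σ₁² + σ₂²/r) / δ²
   = (1.960 + 1.282)² · (14² + 8²/2) / 3²
   = 10.5106 · (196 + 32) / 9
   = 10.5106 · 228 / 9
   = 266.27
Round up → n₁ = 267; n₂ = r·n₁ = 2 × 267 = 534.

n₁ = 267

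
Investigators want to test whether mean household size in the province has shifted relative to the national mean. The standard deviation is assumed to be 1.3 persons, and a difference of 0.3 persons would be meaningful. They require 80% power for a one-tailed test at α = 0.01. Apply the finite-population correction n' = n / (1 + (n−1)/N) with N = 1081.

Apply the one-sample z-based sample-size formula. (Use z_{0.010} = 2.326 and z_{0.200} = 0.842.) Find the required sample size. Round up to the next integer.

n = 161

n = (z_α + z_β)² · σ² / δ²
  = (2.326 + 0.842)² · 1.3² / 0.3²
  = 10.0362 · 1.69 / 0.09
  = 188.46
Finite-population correction (N = 1081): 188.46 / (1 + (188.46 − 1)/1081) = 160.61.
Round up → n = 161.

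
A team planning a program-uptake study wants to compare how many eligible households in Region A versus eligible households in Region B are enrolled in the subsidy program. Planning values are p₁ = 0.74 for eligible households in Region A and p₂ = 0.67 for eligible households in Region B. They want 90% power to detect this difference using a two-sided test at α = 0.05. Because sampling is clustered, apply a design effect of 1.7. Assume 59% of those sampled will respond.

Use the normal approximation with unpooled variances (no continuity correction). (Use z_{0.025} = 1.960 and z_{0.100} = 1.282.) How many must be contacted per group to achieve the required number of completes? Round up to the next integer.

n = (z_{α/2} + z_β)² · [p₁(1−p₁) + p₂(1−p₂)] / (p₁ − p₂)²
  = (1.960 + 1.282)² · (0.74·0.26 + 0.67·0.33) / (0.07)²
  = (3.242)² · (0.1924 + 0.2211) / 0.0049
  = 10.5106 · 0.4135 / 0.0049
  = 886.96
Design effect: 1.7 × 886.96 = 1507.84.
Adjust for 59% response: 1507.84 / 0.59 = 2555.66.
Round up → n = 2556 per group.

n = 2556 per group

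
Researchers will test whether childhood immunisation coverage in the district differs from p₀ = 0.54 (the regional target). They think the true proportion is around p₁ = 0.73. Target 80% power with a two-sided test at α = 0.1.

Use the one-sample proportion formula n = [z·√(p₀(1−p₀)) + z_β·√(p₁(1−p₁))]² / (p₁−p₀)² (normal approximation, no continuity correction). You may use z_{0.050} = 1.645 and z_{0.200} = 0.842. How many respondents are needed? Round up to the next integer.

n = 40

n = [z_{α/2}·√(p₀q₀) + z_β·√(p₁q₁)]² / (p₁ − p₀)²
  = [1.645·√(0.54·0.46) + 0.842·√(0.73·0.27)]² / (0.19)²
  = [1.645·0.4984 + 0.842·0.4440]² / 0.0361
  = [1.1937]² / 0.0361
  = 39.47
Round up → n = 40.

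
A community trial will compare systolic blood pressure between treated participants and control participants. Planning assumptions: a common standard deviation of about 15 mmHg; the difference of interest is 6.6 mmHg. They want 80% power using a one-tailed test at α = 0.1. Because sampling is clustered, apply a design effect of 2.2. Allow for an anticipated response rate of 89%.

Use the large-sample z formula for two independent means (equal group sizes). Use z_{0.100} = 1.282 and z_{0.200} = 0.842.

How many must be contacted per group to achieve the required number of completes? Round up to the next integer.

n = 116 per group

n = (z_α + z_β)² · (σ₁² + σ₂²) / δ²
  = (1.282 + 0.842)² · (2·15² = 450) / 6.6²
  = 4.5114 · 450 / 43.56
  = 46.61
Design effect: 2.2 × 46.61 = 102.53.
Adjust for 89% response: 102.53 / 0.89 = 115.20.
Round up → n = 116 per group.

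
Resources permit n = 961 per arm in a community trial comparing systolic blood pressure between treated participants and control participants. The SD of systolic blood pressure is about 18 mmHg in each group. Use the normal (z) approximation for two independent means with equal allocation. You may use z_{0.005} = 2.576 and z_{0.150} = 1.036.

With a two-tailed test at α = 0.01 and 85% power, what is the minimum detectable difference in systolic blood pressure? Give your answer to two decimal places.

Minimum detectable difference ≈ 2.97 mmHg

δ = (z_{α/2} + z_β) · √((σ₁²+σ₂²)/n)
  = (2.576 + 1.036) · √(648/961)
  = 3.612 · √0.6743
  = 3.612 · 0.8212
  = 2.9660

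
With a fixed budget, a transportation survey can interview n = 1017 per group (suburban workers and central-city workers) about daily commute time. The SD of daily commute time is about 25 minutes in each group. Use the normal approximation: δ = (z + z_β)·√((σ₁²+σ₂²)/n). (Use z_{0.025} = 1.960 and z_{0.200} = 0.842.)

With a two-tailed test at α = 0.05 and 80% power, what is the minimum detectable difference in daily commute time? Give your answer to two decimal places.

δ = (z_{α/2} + z_β) · √((σ₁²+σ₂²)/n)
  = (1.960 + 0.842) · √(1250/1017)
  = 2.802 · √1.2291
  = 2.802 · 1.1087
  = 3.1064

Minimum detectable difference ≈ 3.11 minutes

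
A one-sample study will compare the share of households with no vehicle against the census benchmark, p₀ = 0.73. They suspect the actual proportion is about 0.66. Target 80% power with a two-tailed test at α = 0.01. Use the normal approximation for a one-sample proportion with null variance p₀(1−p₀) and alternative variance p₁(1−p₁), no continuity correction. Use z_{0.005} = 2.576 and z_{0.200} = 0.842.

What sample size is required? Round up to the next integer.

n = [z_{α/2}·√(p₀q₀) + z_β·√(p₁q₁)]² / (p₁ − p₀)²
  = [2.576·√(0.73·0.27) + 0.842·√(0.66·0.34)]² / (-0.07)²
  = [2.576·0.4440 + 0.842·0.4737]² / 0.0049
  = [1.5425]² / 0.0049
  = 485.57
Round up → n = 486.

n = 486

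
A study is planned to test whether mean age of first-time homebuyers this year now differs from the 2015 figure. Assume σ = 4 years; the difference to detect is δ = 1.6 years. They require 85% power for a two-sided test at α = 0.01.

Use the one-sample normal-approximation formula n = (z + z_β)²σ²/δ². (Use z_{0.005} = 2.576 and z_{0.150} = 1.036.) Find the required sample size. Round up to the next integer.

n = 82

n = (z_{α/2} + z_β)² · σ² / δ²
  = (2.576 + 1.036)² · 4² / 1.6²
  = 13.0465 · 16 / 2.56
  = 81.54
Round up → n = 82.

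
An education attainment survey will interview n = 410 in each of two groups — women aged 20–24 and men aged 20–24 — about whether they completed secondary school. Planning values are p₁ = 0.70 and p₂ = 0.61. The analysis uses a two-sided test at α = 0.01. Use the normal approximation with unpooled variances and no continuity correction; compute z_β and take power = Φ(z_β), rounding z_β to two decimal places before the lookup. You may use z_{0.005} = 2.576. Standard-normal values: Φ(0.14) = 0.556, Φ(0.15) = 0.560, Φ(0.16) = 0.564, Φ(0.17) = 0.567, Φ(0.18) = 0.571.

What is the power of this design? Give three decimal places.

z_β = |p₁−p₂|·√(n/[p₁q₁+p₂q₂]) − z_{α/2}
    = 0.09 · √(410/0.4479) − 2.576
    = 0.09 · 30.2553 − 2.576
    = 2.7230 − 2.576 = 0.1470 → 0.15
Power = Φ(0.15) = 0.560.

Power ≈ 0.560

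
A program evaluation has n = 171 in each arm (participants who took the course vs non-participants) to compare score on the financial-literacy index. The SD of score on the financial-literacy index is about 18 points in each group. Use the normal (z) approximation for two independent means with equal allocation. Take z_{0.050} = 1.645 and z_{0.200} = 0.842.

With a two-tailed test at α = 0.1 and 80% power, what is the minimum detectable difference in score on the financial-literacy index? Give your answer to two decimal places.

δ = (z_{α/2} + z_β) · √((σ₁²+σ₂²)/n)
  = (1.645 + 0.842) · √(648/171)
  = 2.487 · √3.7895
  = 2.487 · 1.9467
  = 4.8413

Minimum detectable difference ≈ 4.84 points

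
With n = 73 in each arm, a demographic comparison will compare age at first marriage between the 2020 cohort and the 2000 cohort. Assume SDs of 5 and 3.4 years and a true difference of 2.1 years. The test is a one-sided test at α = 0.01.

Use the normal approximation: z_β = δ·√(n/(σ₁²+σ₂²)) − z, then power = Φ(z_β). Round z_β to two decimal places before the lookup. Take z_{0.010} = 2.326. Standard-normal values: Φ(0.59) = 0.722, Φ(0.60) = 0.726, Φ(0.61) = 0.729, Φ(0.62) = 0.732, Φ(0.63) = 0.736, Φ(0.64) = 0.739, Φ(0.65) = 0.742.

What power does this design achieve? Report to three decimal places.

Power ≈ 0.739

z_β = δ·√(n/(σ₁²+σ₂²)) − z_α
    = 2.1 · √(73/36.56) − 2.326
    = 2.1 · 1.41305 − 2.326
    = 2.9674 − 2.326 = 0.6414 → 0.64
Power = Φ(0.64) = 0.739.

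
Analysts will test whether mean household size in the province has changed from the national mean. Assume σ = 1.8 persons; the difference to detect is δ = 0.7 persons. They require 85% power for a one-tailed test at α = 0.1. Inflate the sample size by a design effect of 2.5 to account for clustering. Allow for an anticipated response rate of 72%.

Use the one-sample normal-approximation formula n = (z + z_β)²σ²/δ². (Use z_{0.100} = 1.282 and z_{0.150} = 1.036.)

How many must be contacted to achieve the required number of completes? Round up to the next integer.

n = 124

n = (z_α + z_β)² · σ² / δ²
  = (1.282 + 1.036)² · 1.8² / 0.7²
  = 5.3731 · 3.24 / 0.49
  = 35.53
Design effect: 2.5 × 35.53 = 88.82.
Adjust for 72% response: 88.82 / 0.72 = 123.36.
Round up → n = 124.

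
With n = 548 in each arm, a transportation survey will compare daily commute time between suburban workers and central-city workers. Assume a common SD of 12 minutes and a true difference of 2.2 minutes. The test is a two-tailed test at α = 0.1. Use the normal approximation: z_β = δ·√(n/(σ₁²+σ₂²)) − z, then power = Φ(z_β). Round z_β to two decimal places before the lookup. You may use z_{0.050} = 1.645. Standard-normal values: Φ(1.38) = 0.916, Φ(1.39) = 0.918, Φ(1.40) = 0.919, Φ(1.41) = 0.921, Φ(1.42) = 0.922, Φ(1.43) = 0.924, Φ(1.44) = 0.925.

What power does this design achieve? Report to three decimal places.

Power ≈ 0.918

z_β = δ·√(n/(σ₁²+σ₂²)) − z_{α/2}
    = 2.2 · √(548/288) − 1.645
    = 2.2 · 1.37941 − 1.645
    = 3.0347 − 1.645 = 1.3897 → 1.39
Power = Φ(1.39) = 0.918.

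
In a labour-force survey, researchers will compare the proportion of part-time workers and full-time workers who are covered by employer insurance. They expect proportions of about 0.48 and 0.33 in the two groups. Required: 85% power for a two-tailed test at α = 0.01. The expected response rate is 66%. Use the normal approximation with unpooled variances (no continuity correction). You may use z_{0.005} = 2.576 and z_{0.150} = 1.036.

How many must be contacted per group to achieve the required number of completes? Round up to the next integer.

n = 414 per group

n = (z_{α/2} + z_β)² · [p₁(1−p₁) + p₂(1−p₂)] / (p₁ − p₂)²
  = (2.576 + 1.036)² · (0.48·0.52 + 0.33·0.67) / (0.15)²
  = (3.612)² · (0.2496 + 0.2211) / 0.0225
  = 13.0465 · 0.4707 / 0.0225
  = 272.93
Adjust for 66% response: 272.93 / 0.66 = 413.54.
Round up → n = 414 per group.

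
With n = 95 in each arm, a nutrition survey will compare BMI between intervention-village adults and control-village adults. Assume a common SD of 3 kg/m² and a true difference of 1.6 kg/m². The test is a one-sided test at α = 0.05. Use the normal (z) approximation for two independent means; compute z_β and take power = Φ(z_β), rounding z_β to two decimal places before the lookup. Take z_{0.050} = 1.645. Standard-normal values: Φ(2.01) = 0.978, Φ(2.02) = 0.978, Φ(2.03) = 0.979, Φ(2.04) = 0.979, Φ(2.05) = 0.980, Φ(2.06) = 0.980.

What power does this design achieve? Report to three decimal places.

Power ≈ 0.979

z_β = δ·√(n/(σ₁²+σ₂²)) − z_α
    = 1.6 · √(95/18) − 1.645
    = 1.6 · 2.29734 − 1.645
    = 3.6757 − 1.645 = 2.0307 → 2.03
Power = Φ(2.03) = 0.979.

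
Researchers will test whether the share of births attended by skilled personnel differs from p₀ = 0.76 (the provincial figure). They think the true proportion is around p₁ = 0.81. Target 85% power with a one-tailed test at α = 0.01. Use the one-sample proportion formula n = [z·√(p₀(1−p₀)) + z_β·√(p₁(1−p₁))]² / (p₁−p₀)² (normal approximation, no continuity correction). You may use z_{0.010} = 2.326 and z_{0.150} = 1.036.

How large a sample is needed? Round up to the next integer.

n = 784

n = [z_α·√(p₀q₀) + z_β·√(p₁q₁)]² / (p₁ − p₀)²
  = [2.326·√(0.76·0.24) + 1.036·√(0.81·0.19)]² / (0.05)²
  = [2.326·0.4271 + 1.036·0.3923]² / 0.0025
  = [1.3998]² / 0.0025
  = 783.80
Round up → n = 784.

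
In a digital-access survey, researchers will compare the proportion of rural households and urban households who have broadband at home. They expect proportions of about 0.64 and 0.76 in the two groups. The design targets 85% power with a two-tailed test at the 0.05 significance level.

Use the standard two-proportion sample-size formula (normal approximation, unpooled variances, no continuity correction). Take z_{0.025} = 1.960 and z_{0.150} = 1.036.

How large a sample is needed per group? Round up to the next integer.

n = 258 per group

n = (z_{α/2} + z_β)² · [p₁(1−p₁) + p₂(1−p₂)] / (p₁ − p₂)²
  = (1.960 + 1.036)² · (0.64·0.36 + 0.76·0.24) / (-0.12)²
  = (2.996)² · (0.2304 + 0.1824) / 0.0144
  = 8.9760 · 0.4128 / 0.0144
  = 257.31
Round up → n = 258 per group.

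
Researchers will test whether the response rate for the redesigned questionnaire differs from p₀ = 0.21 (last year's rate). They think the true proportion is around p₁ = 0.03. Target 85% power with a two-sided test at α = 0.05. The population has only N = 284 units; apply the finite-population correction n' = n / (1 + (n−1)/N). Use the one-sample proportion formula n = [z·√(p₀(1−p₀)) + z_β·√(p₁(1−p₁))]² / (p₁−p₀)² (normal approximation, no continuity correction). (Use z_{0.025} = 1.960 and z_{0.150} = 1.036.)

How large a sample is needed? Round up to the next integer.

n = 27

n = [z_{α/2}·√(p₀q₀) + z_β·√(p₁q₁)]² / (p₁ − p₀)²
  = [1.960·√(0.21·0.79) + 1.036·√(0.03·0.97)]² / (-0.18)²
  = [1.960·0.4073 + 1.036·0.1706]² / 0.0324
  = [0.9751]² / 0.0324
  = 29.34
Finite-population correction (N = 284): 29.34 / (1 + (29.34 − 1)/284) = 26.68.
Round up → n = 27.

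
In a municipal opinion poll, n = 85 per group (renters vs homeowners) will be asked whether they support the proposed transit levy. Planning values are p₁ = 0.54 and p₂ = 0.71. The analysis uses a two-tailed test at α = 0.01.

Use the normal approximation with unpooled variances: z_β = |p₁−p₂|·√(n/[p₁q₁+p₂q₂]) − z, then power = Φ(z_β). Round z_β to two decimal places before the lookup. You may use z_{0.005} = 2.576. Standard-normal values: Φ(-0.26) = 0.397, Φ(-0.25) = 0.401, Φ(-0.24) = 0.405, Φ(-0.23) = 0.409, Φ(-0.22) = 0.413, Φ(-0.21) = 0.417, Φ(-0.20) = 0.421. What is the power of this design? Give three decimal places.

z_β = |p₁−p₂|·√(n/[p₁q₁+p₂q₂]) − z_{α/2}
    = 0.17 · √(85/0.4543) − 2.576
    = 0.17 · 13.6785 − 2.576
    = 2.3253 − 2.576 = -0.2507 → -0.25
Power = Φ(-0.25) = 0.401.

Power ≈ 0.401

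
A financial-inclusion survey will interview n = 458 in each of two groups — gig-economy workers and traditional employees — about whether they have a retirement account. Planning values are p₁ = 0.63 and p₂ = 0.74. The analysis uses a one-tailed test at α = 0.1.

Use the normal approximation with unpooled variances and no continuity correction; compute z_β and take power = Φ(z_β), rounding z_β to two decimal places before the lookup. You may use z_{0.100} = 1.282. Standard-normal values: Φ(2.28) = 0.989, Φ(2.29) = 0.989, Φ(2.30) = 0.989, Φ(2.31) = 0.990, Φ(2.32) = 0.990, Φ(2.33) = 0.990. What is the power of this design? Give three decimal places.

z_β = |p₁−p₂|·√(n/[p₁q₁+p₂q₂]) − z_α
    = 0.11 · √(458/0.4255) − 1.282
    = 0.11 · 32.8082 − 1.282
    = 3.6089 − 1.282 = 2.3269 → 2.33
Power = Φ(2.33) = 0.990.

Power ≈ 0.990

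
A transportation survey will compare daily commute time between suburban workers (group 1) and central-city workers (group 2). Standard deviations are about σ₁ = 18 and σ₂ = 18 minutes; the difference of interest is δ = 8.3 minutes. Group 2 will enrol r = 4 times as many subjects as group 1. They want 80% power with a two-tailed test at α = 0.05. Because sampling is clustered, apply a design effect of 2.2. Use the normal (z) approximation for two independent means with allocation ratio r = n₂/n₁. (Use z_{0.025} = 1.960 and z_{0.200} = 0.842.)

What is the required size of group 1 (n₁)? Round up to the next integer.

n₁ = (z_{α/2} + z_β)² · (σ₁² + σ₂²/r) / δ²
   = (1.960 + 0.842)² · (18² + 18²/4) / 8.3²
   = 7.8512 · (324 + 81) / 68.89
   = 7.8512 · 405 / 68.89
   = 46.16
Design effect: 2.2 × 46.16 = 101.54.
Round up → n₁ = 102; n₂ = r·n₁ = 4 × 102 = 408.

n₁ = 102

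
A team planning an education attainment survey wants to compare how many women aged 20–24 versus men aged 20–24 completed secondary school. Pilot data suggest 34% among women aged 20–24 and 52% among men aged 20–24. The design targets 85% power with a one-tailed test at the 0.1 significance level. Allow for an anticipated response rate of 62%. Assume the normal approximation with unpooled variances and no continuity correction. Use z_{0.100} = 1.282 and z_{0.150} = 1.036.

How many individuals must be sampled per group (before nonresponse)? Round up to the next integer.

n = 127 per group

n = (z_α + z_β)² · [p₁(1−p₁) + p₂(1−p₂)] / (p₁ − p₂)²
  = (1.282 + 1.036)² · (0.34·0.66 + 0.52·0.48) / (-0.18)²
  = (2.318)² · (0.2244 + 0.2496) / 0.0324
  = 5.3731 · 0.4740 / 0.0324
  = 78.61
Adjust for 62% response: 78.61 / 0.62 = 126.79.
Round up → n = 127 per group.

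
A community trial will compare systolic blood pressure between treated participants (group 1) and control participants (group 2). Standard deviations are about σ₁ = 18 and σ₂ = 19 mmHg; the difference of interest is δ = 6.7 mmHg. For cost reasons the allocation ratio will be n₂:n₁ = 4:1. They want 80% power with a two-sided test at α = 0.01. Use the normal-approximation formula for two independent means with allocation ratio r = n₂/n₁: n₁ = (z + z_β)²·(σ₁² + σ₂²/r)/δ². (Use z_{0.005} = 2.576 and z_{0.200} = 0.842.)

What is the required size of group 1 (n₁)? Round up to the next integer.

n₁ = 108

n₁ = (z_{α/2} + z_β)² · (σ₁² + σ₂²/r) / δ²
   = (2.576 + 0.842)² · (18² + 19²/4) / 6.7²
   = 11.6827 · (324 + 90.25) / 44.89
   = 11.6827 · 414.25 / 44.89
   = 107.81
Round up → n₁ = 108; n₂ = r·n₁ = 4 × 108 = 432.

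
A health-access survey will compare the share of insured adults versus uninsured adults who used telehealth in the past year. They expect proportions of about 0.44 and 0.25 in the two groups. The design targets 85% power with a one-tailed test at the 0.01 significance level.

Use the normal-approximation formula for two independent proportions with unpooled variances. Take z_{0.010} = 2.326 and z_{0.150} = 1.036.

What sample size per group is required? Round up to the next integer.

n = (z_α + z_β)² · [p₁(1−p₁) + p₂(1−p₂)] / (p₁ − p₂)²
  = (2.326 + 1.036)² · (0.44·0.56 + 0.25·0.75) / (0.19)²
  = (3.362)² · (0.2464 + 0.1875) / 0.0361
  = 11.3030 · 0.4339 / 0.0361
  = 135.86
Round up → n = 136 per group.

n = 136 per group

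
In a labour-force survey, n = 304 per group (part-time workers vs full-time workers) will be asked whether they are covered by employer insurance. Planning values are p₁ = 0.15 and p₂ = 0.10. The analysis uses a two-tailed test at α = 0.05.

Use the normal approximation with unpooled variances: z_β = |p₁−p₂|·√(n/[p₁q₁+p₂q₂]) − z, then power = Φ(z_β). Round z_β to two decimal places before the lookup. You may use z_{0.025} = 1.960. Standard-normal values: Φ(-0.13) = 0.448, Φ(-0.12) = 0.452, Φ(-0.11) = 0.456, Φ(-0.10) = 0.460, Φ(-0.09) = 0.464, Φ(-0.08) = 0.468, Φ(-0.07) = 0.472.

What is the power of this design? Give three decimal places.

z_β = |p₁−p₂|·√(n/[p₁q₁+p₂q₂]) − z_{α/2}
    = 0.05 · √(304/0.2175) − 1.960
    = 0.05 · 37.3858 − 1.960
    = 1.8693 − 1.960 = -0.0907 → -0.09
Power = Φ(-0.09) = 0.464.

Power ≈ 0.464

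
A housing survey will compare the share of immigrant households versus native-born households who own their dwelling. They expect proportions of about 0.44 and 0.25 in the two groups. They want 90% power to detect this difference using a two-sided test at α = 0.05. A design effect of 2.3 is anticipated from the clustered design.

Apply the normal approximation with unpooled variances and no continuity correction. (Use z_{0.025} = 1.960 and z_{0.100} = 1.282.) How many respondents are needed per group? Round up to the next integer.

n = (z_{α/2} + z_β)² · [p₁(1−p₁) + p₂(1−p₂)] / (p₁ − p₂)²
  = (1.960 + 1.282)² · (0.44·0.56 + 0.25·0.75) / (0.19)²
  = (3.242)² · (0.2464 + 0.1875) / 0.0361
  = 10.5106 · 0.4339 / 0.0361
  = 126.33
Design effect: 2.3 × 126.33 = 290.56.
Round up → n = 291 per group.

n = 291 per group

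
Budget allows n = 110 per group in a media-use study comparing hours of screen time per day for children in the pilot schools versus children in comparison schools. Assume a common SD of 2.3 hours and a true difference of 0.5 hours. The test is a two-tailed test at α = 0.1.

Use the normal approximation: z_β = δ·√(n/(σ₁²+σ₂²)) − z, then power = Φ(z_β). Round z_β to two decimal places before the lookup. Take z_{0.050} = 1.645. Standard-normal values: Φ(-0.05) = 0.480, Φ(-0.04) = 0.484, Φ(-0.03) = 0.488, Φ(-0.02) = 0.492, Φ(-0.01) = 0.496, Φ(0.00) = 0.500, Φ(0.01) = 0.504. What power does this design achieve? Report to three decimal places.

Power ≈ 0.488

z_β = δ·√(n/(σ₁²+σ₂²)) − z_{α/2}
    = 0.5 · √(110/10.58) − 1.645
    = 0.5 · 3.22443 − 1.645
    = 1.6122 − 1.645 = -0.0328 → -0.03
Power = Φ(-0.03) = 0.488.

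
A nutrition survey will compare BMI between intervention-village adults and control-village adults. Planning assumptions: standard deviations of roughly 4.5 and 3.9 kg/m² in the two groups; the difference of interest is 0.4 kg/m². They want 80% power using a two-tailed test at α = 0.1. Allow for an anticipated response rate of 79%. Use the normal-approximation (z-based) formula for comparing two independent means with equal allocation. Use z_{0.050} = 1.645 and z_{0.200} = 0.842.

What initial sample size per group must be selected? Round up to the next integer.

n = (z_{α/2} + z_β)² · (σ₁² + σ₂²) / δ²
  = (1.645 + 0.842)² · (4.5² + 3.9² = 35.46) / 0.4²
  = 6.1852 · 35.46 / 0.16
  = 1370.79
Adjust for 79% response: 1370.79 / 0.79 = 1735.17.
Round up → n = 1736 per group.

n = 1736 per group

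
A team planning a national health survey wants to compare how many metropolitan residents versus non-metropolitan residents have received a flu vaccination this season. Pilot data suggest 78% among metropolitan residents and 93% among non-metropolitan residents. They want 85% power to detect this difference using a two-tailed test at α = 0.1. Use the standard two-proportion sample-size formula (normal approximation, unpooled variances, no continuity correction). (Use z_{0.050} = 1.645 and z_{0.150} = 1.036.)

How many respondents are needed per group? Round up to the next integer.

n = 76 per group

n = (z_{α/2} + z_β)² · [p₁(1−p₁) + p₂(1−p₂)] / (p₁ − p₂)²
  = (1.645 + 1.036)² · (0.78·0.22 + 0.93·0.07) / (-0.15)²
  = (2.681)² · (0.1716 + 0.0651) / 0.0225
  = 7.1878 · 0.2367 / 0.0225
  = 75.62
Round up → n = 76 per group.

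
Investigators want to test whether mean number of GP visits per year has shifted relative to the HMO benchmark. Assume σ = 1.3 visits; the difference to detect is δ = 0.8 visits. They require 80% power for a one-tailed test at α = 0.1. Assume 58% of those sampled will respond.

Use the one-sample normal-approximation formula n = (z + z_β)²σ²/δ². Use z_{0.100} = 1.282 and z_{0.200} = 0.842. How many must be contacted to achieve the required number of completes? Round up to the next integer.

n = (z_α + z_β)² · σ² / δ²
  = (1.282 + 0.842)² · 1.3² / 0.8²
  = 4.5114 · 1.69 / 0.64
  = 11.91
Adjust for 58% response: 11.91 / 0.58 = 20.54.
Round up → n = 21.

n = 21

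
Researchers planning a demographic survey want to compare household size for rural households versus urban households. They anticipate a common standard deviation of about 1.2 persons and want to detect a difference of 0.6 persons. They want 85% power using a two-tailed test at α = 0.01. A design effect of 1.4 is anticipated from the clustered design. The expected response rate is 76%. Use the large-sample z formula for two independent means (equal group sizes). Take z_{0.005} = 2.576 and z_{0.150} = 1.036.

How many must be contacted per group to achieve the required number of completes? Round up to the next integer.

n = (z_{α/2} + z_β)² · (σ₁² + σ₂²) / δ²
  = (2.576 + 1.036)² · (2·1.2² = 2.88) / 0.6²
  = 13.0465 · 2.88 / 0.36
  = 104.37
Design effect: 1.4 × 104.37 = 146.12.
Adjust for 76% response: 146.12 / 0.76 = 192.26.
Round up → n = 193 per group.

n = 193 per group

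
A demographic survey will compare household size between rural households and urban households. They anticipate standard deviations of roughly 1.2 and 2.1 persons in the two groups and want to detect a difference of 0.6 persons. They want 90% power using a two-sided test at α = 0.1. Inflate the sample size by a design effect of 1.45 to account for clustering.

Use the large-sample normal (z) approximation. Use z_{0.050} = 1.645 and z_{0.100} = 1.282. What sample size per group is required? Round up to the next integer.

n = (z_{α/2} + z_β)² · (σ₁² + σ₂²) / δ²
  = (1.645 + 1.282)² · (1.2² + 2.1² = 5.85) / 0.6²
  = 8.5673 · 5.85 / 0.36
  = 139.22
Design effect: 1.45 × 139.22 = 201.87.
Round up → n = 202 per group.

n = 202 per group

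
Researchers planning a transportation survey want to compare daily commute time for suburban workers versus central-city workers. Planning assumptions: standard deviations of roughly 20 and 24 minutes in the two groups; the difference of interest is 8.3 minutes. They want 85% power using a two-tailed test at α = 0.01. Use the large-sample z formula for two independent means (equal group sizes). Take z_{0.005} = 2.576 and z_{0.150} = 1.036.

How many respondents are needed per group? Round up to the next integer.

n = (z_{α/2} + z_β)² · (σ₁² + σ₂²) / δ²
  = (2.576 + 1.036)² · (20² + 24² = 976) / 8.3²
  = 13.0465 · 976 / 68.89
  = 184.84
Round up → n = 185 per group.

n = 185 per group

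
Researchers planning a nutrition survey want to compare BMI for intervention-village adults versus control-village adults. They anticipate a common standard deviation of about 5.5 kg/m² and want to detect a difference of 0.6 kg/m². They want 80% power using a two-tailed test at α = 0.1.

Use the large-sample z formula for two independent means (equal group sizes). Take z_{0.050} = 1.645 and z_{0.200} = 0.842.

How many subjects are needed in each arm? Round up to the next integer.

n = 1040 per group

n = (z_{α/2} + z_β)² · (σ₁² + σ₂²) / δ²
  = (1.645 + 0.842)² · (2·5.5² = 60.5) / 0.6²
  = 6.1852 · 60.5 / 0.36
  = 1039.45
Round up → n = 1040 per group.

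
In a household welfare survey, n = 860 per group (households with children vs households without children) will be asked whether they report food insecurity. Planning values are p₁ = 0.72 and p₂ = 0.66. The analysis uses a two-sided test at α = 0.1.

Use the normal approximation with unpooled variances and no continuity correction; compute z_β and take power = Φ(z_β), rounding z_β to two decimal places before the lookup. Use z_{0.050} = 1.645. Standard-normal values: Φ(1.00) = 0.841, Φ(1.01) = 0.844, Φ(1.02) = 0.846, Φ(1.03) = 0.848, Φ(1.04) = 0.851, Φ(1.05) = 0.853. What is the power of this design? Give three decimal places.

z_β = |p₁−p₂|·√(n/[p₁q₁+p₂q₂]) − z_{α/2}
    = 0.06 · √(860/0.4260) − 1.645
    = 0.06 · 44.9308 − 1.645
    = 2.6958 − 1.645 = 1.0508 → 1.05
Power = Φ(1.05) = 0.853.

Power ≈ 0.853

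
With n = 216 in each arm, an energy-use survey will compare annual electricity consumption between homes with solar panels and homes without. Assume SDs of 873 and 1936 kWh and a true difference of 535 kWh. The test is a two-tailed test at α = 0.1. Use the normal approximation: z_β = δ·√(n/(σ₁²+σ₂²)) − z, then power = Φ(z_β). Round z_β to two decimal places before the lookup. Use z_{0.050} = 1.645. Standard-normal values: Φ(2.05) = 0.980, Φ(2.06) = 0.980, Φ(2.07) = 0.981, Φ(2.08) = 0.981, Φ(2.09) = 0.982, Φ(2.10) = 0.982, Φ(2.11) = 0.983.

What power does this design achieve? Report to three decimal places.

z_β = δ·√(n/(σ₁²+σ₂²)) − z_{α/2}
    = 535 · √(216/4510225) − 1.645
    = 535 · 0.00692 − 1.645
    = 3.7024 − 1.645 = 2.0574 → 2.06
Power = Φ(2.06) = 0.980.

Power ≈ 0.980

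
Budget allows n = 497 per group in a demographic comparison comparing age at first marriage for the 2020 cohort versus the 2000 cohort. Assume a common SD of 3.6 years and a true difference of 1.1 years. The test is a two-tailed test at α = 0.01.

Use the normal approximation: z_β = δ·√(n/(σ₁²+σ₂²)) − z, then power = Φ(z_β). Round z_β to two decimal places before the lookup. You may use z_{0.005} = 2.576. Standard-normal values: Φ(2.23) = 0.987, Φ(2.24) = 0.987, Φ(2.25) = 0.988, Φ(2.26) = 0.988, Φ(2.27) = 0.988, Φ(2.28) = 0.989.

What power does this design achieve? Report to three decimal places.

Power ≈ 0.987

z_β = δ·√(n/(σ₁²+σ₂²)) − z_{α/2}
    = 1.1 · √(497/25.92) − 2.576
    = 1.1 · 4.37886 − 2.576
    = 4.8167 − 2.576 = 2.2407 → 2.24
Power = Φ(2.24) = 0.987.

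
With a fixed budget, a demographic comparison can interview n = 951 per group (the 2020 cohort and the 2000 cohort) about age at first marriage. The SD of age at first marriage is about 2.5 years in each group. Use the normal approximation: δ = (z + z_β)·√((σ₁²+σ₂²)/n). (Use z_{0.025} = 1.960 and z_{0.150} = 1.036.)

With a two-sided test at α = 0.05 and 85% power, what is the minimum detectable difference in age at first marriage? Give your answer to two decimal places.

δ = (z_{α/2} + z_β) · √((σ₁²+σ₂²)/n)
  = (1.960 + 1.036) · √(12.5/951)
  = 2.996 · √0.01314
  = 2.996 · 0.1146
  = 0.3435

Minimum detectable difference ≈ 0.34 years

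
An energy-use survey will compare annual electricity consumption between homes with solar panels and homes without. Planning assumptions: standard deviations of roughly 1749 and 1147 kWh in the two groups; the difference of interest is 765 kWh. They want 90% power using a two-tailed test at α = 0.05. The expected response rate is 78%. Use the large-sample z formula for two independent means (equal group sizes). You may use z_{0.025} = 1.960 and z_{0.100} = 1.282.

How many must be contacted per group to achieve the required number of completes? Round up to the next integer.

n = (z_{α/2} + z_β)² · (σ₁² + σ₂²) / δ²
  = (1.960 + 1.282)² · (1749² + 1147² = 4374610) / 765²
  = 10.5106 · 4374610 / 585225
  = 78.57
Adjust for 78% response: 78.57 / 0.78 = 100.73.
Round up → n = 101 per group.

n = 101 per group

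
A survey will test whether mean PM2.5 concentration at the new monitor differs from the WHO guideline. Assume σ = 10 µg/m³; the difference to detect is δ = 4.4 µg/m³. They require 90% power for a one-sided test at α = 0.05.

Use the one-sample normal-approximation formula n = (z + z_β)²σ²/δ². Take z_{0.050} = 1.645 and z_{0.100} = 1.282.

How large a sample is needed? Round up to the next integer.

n = 45

n = (z_α + z_β)² · σ² / δ²
  = (1.645 + 1.282)² · 10² / 4.4²
  = 8.5673 · 100 / 19.36
  = 44.25
Round up → n = 45.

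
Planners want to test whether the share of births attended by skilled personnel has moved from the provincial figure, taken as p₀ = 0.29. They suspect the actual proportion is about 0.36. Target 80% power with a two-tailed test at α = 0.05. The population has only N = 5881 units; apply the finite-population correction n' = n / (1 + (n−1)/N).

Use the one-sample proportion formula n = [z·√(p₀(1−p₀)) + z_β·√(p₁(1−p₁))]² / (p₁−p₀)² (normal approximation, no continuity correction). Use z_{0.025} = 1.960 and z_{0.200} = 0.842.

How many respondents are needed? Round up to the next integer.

n = [z_{α/2}·√(p₀q₀) + z_β·√(p₁q₁)]² / (p₁ − p₀)²
  = [1.960·√(0.29·0.71) + 0.842·√(0.36·0.64)]² / (0.07)²
  = [1.960·0.4538 + 0.842·0.4800]² / 0.0049
  = [1.2935]² / 0.0049
  = 341.48
Finite-population correction (N = 5881): 341.48 / (1 + (341.48 − 1)/5881) = 322.79.
Round up → n = 323.

n = 323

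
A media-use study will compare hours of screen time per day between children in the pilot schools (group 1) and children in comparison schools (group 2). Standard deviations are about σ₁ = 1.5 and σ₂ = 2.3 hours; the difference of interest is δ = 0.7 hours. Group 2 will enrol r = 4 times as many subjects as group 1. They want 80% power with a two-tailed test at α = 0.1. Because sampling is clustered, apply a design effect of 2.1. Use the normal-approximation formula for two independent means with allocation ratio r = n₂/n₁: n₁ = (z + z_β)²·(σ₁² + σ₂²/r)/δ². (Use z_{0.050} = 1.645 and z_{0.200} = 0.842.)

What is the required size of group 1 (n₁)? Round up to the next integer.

n₁ = 95

n₁ = (z_{α/2} + z_β)² · (σ₁² + σ₂²/r) / δ²
   = (1.645 + 0.842)² · (1.5² + 2.3²/4) / 0.7²
   = 6.1852 · (2.25 + 1.3225) / 0.49
   = 6.1852 · 3.5725 / 0.49
   = 45.09
Design effect: 2.1 × 45.09 = 94.70.
Round up → n₁ = 95; n₂ = r·n₁ = 4 × 95 = 380.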